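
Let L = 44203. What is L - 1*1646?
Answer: 42557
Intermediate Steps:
L - 1*1646 = 44203 - 1*1646 = 44203 - 1646 = 42557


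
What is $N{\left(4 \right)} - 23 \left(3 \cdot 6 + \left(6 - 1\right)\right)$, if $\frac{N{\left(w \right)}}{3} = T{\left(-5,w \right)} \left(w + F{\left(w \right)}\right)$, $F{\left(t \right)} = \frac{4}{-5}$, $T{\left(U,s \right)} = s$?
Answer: $- \frac{2453}{5} \approx -490.6$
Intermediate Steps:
$F{\left(t \right)} = - \frac{4}{5}$ ($F{\left(t \right)} = 4 \left(- \frac{1}{5}\right) = - \frac{4}{5}$)
$N{\left(w \right)} = 3 w \left(- \frac{4}{5} + w\right)$ ($N{\left(w \right)} = 3 w \left(w - \frac{4}{5}\right) = 3 w \left(- \frac{4}{5} + w\right)$)
$N{\left(4 \right)} - 23 \left(3 \cdot 6 + \left(6 - 1\right)\right) = \frac{3}{5} \cdot 4 \left(-4 + 5 \cdot 4\right) - 23 \left(3 \cdot 6 + \left(6 - 1\right)\right) = \frac{3}{5} \cdot 4 \left(-4 + 20\right) - 23 \left(18 + \left(6 - 1\right)\right) = \frac{3}{5} \cdot 4 \cdot 16 - 23 \left(18 + 5\right) = \frac{192}{5} - 529 = - \frac{2453}{5}$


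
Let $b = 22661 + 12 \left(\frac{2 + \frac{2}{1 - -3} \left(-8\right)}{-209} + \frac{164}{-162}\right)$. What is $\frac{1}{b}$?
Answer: $\frac{5643}{127808119} \approx 4.4152 \cdot 10^{-5}$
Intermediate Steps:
$b = \frac{127808119}{5643}$ ($b = 22661 + 12 \left(\left(2 + \frac{2}{1 + 3} \left(-8\right)\right) \left(- \frac{1}{209}\right) + 164 \left(- \frac{1}{162}\right)\right) = 22661 + 12 \left(\left(2 + \frac{2}{4} \left(-8\right)\right) \left(- \frac{1}{209}\right) - \frac{82}{81}\right) = 22661 + 12 \left(\left(2 + 2 \cdot \frac{1}{4} \left(-8\right)\right) \left(- \frac{1}{209}\right) - \frac{82}{81}\right) = 22661 + 12 \left(\left(2 + \frac{1}{2} \left(-8\right)\right) \left(- \frac{1}{209}\right) - \frac{82}{81}\right) = 22661 + 12 \left(\left(2 - 4\right) \left(- \frac{1}{209}\right) - \frac{82}{81}\right) = 22661 + 12 \left(\left(-2\right) \left(- \frac{1}{209}\right) - \frac{82}{81}\right) = 22661 + 12 \left(\frac{2}{209} - \frac{82}{81}\right) = 22661 + 12 \left(- \frac{16976}{16929}\right) = 22661 - \frac{67904}{5643} = \frac{127808119}{5643} \approx 22649.0$)
$\frac{1}{b} = \frac{1}{\frac{127808119}{5643}} = \frac{5643}{127808119}$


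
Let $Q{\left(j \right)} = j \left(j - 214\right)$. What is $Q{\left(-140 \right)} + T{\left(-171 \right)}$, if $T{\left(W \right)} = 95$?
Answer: $49655$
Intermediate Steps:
$Q{\left(j \right)} = j \left(-214 + j\right)$
$Q{\left(-140 \right)} + T{\left(-171 \right)} = - 140 \left(-214 - 140\right) + 95 = \left(-140\right) \left(-354\right) + 95 = 49560 + 95 = 49655$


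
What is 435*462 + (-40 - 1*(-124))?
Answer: 201054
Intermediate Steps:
435*462 + (-40 - 1*(-124)) = 200970 + (-40 + 124) = 200970 + 84 = 201054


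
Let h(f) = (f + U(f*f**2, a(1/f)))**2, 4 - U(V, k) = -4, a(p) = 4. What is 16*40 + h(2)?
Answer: 740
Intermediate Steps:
U(V, k) = 8 (U(V, k) = 4 - 1*(-4) = 4 + 4 = 8)
h(f) = (8 + f)**2 (h(f) = (f + 8)**2 = (8 + f)**2)
16*40 + h(2) = 16*40 + (8 + 2)**2 = 640 + 10**2 = 640 + 100 = 740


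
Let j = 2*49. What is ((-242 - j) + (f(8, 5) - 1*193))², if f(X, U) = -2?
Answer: 286225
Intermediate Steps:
j = 98
((-242 - j) + (f(8, 5) - 1*193))² = ((-242 - 1*98) + (-2 - 1*193))² = ((-242 - 98) + (-2 - 193))² = (-340 - 195)² = (-535)² = 286225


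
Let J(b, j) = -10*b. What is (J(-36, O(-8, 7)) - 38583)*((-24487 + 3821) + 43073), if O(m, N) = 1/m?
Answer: -856462761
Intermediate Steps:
(J(-36, O(-8, 7)) - 38583)*((-24487 + 3821) + 43073) = (-10*(-36) - 38583)*((-24487 + 3821) + 43073) = (360 - 38583)*(-20666 + 43073) = -38223*22407 = -856462761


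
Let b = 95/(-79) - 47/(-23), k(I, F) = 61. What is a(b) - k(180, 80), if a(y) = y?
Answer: -109309/1817 ≈ -60.159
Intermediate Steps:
b = 1528/1817 (b = 95*(-1/79) - 47*(-1/23) = -95/79 + 47/23 = 1528/1817 ≈ 0.84095)
a(b) - k(180, 80) = 1528/1817 - 1*61 = 1528/1817 - 61 = -109309/1817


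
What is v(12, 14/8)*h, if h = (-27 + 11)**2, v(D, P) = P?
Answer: 448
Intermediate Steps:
h = 256 (h = (-16)**2 = 256)
v(12, 14/8)*h = (14/8)*256 = (14*(1/8))*256 = (7/4)*256 = 448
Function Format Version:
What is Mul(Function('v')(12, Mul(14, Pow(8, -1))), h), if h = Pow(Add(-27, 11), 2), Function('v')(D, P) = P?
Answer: 448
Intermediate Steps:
h = 256 (h = Pow(-16, 2) = 256)
Mul(Function('v')(12, Mul(14, Pow(8, -1))), h) = Mul(Mul(14, Pow(8, -1)), 256) = Mul(Mul(14, Rational(1, 8)), 256) = Mul(Rational(7, 4), 256) = 448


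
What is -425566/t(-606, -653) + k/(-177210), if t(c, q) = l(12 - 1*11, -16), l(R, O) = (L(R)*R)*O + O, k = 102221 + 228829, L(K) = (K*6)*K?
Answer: 1256291221/330792 ≈ 3797.8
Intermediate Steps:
L(K) = 6*K**2 (L(K) = (6*K)*K = 6*K**2)
k = 331050
l(R, O) = O + 6*O*R**3 (l(R, O) = ((6*R**2)*R)*O + O = (6*R**3)*O + O = 6*O*R**3 + O = O + 6*O*R**3)
t(c, q) = -112 (t(c, q) = -16*(1 + 6*(12 - 1*11)**3) = -16*(1 + 6*(12 - 11)**3) = -16*(1 + 6*1**3) = -16*(1 + 6*1) = -16*(1 + 6) = -16*7 = -112)
-425566/t(-606, -653) + k/(-177210) = -425566/(-112) + 331050/(-177210) = -425566*(-1/112) + 331050*(-1/177210) = 212783/56 - 11035/5907 = 1256291221/330792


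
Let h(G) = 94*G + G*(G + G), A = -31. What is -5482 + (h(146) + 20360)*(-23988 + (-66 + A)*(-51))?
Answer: -1460754838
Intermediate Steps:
h(G) = 2*G**2 + 94*G (h(G) = 94*G + G*(2*G) = 94*G + 2*G**2 = 2*G**2 + 94*G)
-5482 + (h(146) + 20360)*(-23988 + (-66 + A)*(-51)) = -5482 + (2*146*(47 + 146) + 20360)*(-23988 + (-66 - 31)*(-51)) = -5482 + (2*146*193 + 20360)*(-23988 - 97*(-51)) = -5482 + (56356 + 20360)*(-23988 + 4947) = -5482 + 76716*(-19041) = -5482 - 1460749356 = -1460754838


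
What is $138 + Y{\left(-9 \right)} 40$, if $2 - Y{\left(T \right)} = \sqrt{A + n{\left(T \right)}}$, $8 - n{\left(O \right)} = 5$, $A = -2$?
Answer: $178$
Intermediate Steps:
$n{\left(O \right)} = 3$ ($n{\left(O \right)} = 8 - 5 = 3$)
$Y{\left(T \right)} = 1$ ($Y{\left(T \right)} = 2 - \sqrt{-2 + 3} = 2 - \sqrt{1} = 2 - 1 = 1$)
$138 + Y{\left(-9 \right)} 40 = 138 + 1 \cdot 40 = 138 + 40 = 178$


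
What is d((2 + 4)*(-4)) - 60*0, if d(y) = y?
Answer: -24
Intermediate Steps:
d((2 + 4)*(-4)) - 60*0 = (2 + 4)*(-4) - 60*0 = 6*(-4) + 0 = -24 + 0 = -24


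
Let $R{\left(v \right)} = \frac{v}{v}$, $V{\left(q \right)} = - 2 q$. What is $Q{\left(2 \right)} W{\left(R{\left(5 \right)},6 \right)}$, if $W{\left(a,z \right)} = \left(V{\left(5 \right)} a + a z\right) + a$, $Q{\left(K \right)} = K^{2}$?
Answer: $-12$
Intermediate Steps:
$R{\left(v \right)} = 1$
$W{\left(a,z \right)} = - 9 a + a z$ ($W{\left(a,z \right)} = \left(\left(-2\right) 5 a + a z\right) + a = \left(- 10 a + a z\right) + a = - 9 a + a z$)
$Q{\left(2 \right)} W{\left(R{\left(5 \right)},6 \right)} = 2^{2} \cdot 1 \left(-9 + 6\right) = 4 \cdot 1 \left(-3\right) = 4 \left(-3\right) = -12$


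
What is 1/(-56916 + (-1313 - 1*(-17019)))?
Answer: -1/41210 ≈ -2.4266e-5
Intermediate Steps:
1/(-56916 + (-1313 - 1*(-17019))) = 1/(-56916 + (-1313 + 17019)) = 1/(-56916 + 15706) = 1/(-41210) = -1/41210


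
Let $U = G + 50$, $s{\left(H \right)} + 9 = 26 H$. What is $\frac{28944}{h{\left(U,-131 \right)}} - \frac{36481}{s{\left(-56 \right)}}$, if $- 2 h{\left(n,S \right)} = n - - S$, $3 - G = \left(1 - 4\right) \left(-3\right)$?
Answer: $\frac{29326589}{42485} \approx 690.28$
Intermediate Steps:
$s{\left(H \right)} = -9 + 26 H$
$G = -6$ ($G = 3 - \left(1 - 4\right) \left(-3\right) = 3 - \left(-3\right) \left(-3\right) = 3 - 9 = -6$)
$U = 44$ ($U = -6 + 50 = 44$)
$h{\left(n,S \right)} = - \frac{S}{2} - \frac{n}{2}$ ($h{\left(n,S \right)} = - \frac{n - - S}{2} = - \frac{n + S}{2} = - \frac{S + n}{2} = - \frac{S}{2} - \frac{n}{2}$)
$\frac{28944}{h{\left(U,-131 \right)}} - \frac{36481}{s{\left(-56 \right)}} = \frac{28944}{\left(- \frac{1}{2}\right) \left(-131\right) - 22} - \frac{36481}{-9 + 26 \left(-56\right)} = \frac{28944}{\frac{131}{2} - 22} - \frac{36481}{-9 - 1456} = \frac{28944}{\frac{87}{2}} - \frac{36481}{-1465} = 28944 \cdot \frac{2}{87} - - \frac{36481}{1465} = \frac{19296}{29} + \frac{36481}{1465} = \frac{29326589}{42485}$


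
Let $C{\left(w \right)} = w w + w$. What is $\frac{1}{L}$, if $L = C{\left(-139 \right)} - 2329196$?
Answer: $- \frac{1}{2310014} \approx -4.329 \cdot 10^{-7}$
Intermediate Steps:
$C{\left(w \right)} = w + w^{2}$ ($C{\left(w \right)} = w^{2} + w = w + w^{2}$)
$L = -2310014$ ($L = - 139 \left(1 - 139\right) - 2329196 = \left(-139\right) \left(-138\right) - 2329196 = 19182 - 2329196 = -2310014$)
$\frac{1}{L} = \frac{1}{-2310014} = - \frac{1}{2310014}$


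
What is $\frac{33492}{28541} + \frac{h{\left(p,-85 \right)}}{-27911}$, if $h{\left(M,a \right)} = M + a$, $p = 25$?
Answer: $\frac{936507672}{796607851} \approx 1.1756$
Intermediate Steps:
$\frac{33492}{28541} + \frac{h{\left(p,-85 \right)}}{-27911} = \frac{33492}{28541} + \frac{25 - 85}{-27911} = 33492 \cdot \frac{1}{28541} - - \frac{60}{27911} = \frac{33492}{28541} + \frac{60}{27911} = \frac{936507672}{796607851}$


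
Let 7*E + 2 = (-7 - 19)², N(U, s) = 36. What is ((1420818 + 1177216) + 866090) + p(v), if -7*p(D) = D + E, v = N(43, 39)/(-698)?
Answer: 59239749424/17101 ≈ 3.4641e+6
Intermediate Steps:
E = 674/7 (E = -2/7 + (-7 - 19)²/7 = -2/7 + (⅐)*(-26)² = -2/7 + (⅐)*676 = -2/7 + 676/7 = 674/7 ≈ 96.286)
v = -18/349 (v = 36/(-698) = 36*(-1/698) = -18/349 ≈ -0.051576)
p(D) = -674/49 - D/7 (p(D) = -(D + 674/7)/7 = -(674/7 + D)/7 = -674/49 - D/7)
((1420818 + 1177216) + 866090) + p(v) = ((1420818 + 1177216) + 866090) + (-674/49 - ⅐*(-18/349)) = (2598034 + 866090) + (-674/49 + 18/2443) = 3464124 - 235100/17101 = 59239749424/17101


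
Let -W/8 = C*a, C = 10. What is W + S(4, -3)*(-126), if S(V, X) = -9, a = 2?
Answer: 974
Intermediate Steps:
W = -160 (W = -80*2 = -8*20 = -160)
W + S(4, -3)*(-126) = -160 - 9*(-126) = -160 + 1134 = 974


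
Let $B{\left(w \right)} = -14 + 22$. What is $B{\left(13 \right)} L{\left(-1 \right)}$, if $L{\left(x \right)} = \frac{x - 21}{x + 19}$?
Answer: $- \frac{88}{9} \approx -9.7778$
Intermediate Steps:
$B{\left(w \right)} = 8$
$L{\left(x \right)} = \frac{-21 + x}{19 + x}$
$B{\left(13 \right)} L{\left(-1 \right)} = 8 \frac{-21 - 1}{19 - 1} = 8 \cdot \frac{1}{18} \left(-22\right) = 8 \left(- \frac{11}{9}\right) = - \frac{88}{9}$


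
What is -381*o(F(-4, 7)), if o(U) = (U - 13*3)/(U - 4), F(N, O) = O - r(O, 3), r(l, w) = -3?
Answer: 3683/2 ≈ 1841.5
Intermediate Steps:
F(N, O) = 3 + O (F(N, O) = O - 1*(-3) = O + 3 = 3 + O)
o(U) = (-39 + U)/(-4 + U) (o(U) = (U - 39)/(-4 + U) = (-39 + U)/(-4 + U))
-381*o(F(-4, 7)) = -381*(-39 + (3 + 7))/(-4 + (3 + 7)) = -381*(-39 + 10)/(-4 + 10) = -381*(-29)/6 = -127*(-29)/2 = -381*(-29/6) = 3683/2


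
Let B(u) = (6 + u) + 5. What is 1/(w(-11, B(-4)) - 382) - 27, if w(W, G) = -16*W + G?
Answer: -5374/199 ≈ -27.005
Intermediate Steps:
B(u) = 11 + u
w(W, G) = G - 16*W
1/(w(-11, B(-4)) - 382) - 27 = 1/(((11 - 4) - 16*(-11)) - 382) - 27 = 1/((7 + 176) - 382) - 27 = 1/(183 - 382) - 27 = 1/(-199) - 27 = -1/199 - 27 = -5374/199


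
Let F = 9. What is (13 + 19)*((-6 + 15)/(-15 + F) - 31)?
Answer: -1040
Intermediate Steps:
(13 + 19)*((-6 + 15)/(-15 + F) - 31) = (13 + 19)*((-6 + 15)/(-15 + 9) - 31) = 32*(9/(-6) - 31) = 32*(9*(-1/6) - 31) = 32*(-3/2 - 31) = 32*(-65/2) = -1040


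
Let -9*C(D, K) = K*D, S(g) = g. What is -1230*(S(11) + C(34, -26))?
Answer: -403030/3 ≈ -1.3434e+5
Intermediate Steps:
C(D, K) = -D*K/9 (C(D, K) = -K*D/9 = -D*K/9)
-1230*(S(11) + C(34, -26)) = -1230*(11 - ⅑*34*(-26)) = -1230*(11 + 884/9) = -1230*983/9 = -403030/3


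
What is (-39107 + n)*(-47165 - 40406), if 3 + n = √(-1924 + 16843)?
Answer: 3424901810 - 87571*√14919 ≈ 3.4142e+9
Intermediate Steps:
n = -3 + √14919 (n = -3 + √(-1924 + 16843) = -3 + √14919 ≈ 119.14)
(-39107 + n)*(-47165 - 40406) = (-39107 + (-3 + √14919))*(-47165 - 40406) = (-39110 + √14919)*(-87571) = 3424901810 - 87571*√14919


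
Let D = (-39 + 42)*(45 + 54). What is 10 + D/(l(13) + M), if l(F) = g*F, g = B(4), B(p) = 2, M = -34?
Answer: -217/8 ≈ -27.125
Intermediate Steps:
D = 297 (D = 3*99 = 297)
g = 2
l(F) = 2*F
10 + D/(l(13) + M) = 10 + 297/(2*13 - 34) = 10 + 297/(26 - 34) = 10 + 297/(-8) = 10 + 297*(-1/8) = 10 - 297/8 = -217/8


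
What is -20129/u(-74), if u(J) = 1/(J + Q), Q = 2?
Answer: 1449288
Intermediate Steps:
u(J) = 1/(2 + J) (u(J) = 1/(J + 2) = 1/(2 + J))
-20129/u(-74) = -20129/(1/(2 - 74)) = -20129/(1/(-72)) = -20129/(-1/72) = -20129*(-72) = 1449288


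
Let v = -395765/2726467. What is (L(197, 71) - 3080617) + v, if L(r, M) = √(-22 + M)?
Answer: -8399181900635/2726467 ≈ -3.0806e+6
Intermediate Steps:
v = -395765/2726467 (v = -395765*1/2726467 = -395765/2726467 ≈ -0.14516)
(L(197, 71) - 3080617) + v = (√(-22 + 71) - 3080617) - 395765/2726467 = (√49 - 3080617) - 395765/2726467 = (7 - 3080617) - 395765/2726467 = -3080610 - 395765/2726467 = -8399181900635/2726467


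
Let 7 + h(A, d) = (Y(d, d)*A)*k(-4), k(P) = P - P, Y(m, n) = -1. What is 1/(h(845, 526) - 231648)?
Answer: -1/231655 ≈ -4.3168e-6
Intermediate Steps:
k(P) = 0
h(A, d) = -7 (h(A, d) = -7 - A*0 = -7 + 0 = -7)
1/(h(845, 526) - 231648) = 1/(-7 - 231648) = 1/(-231655) = -1/231655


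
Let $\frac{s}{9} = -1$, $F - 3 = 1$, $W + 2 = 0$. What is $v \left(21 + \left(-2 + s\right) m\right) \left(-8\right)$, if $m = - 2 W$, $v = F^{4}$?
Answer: $47104$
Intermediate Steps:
$W = -2$ ($W = -2 + 0 = -2$)
$F = 4$ ($F = 3 + 1 = 4$)
$s = -9$ ($s = 9 \left(-1\right) = -9$)
$v = 256$ ($v = 4^{4} = 256$)
$m = 4$ ($m = \left(-2\right) \left(-2\right) = 4$)
$v \left(21 + \left(-2 + s\right) m\right) \left(-8\right) = 256 \left(21 + \left(-2 - 9\right) 4\right) \left(-8\right) = 256 \left(21 - 44\right) \left(-8\right) = 256 \left(-23\right) \left(-8\right) = \left(-5888\right) \left(-8\right) = 47104$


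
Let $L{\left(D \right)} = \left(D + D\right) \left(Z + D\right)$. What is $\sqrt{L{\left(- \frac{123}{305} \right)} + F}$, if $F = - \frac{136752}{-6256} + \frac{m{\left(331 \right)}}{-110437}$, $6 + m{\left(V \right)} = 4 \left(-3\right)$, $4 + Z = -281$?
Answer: $\frac{\sqrt{43719514469558649237687}}{13170164435} \approx 15.876$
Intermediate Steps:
$Z = -285$ ($Z = -4 - 281 = -285$)
$m{\left(V \right)} = -18$ ($m{\left(V \right)} = -6 + 4 \left(-3\right) = -6 - 12 = -18$)
$L{\left(D \right)} = 2 D \left(-285 + D\right)$ ($L{\left(D \right)} = \left(D + D\right) \left(-285 + D\right) = 2 D \left(-285 + D\right)$)
$F = \frac{943912077}{43180867}$ ($F = - \frac{136752}{-6256} - \frac{18}{-110437} = \left(-136752\right) \left(- \frac{1}{6256}\right) - - \frac{18}{110437} = \frac{8547}{391} + \frac{18}{110437} = \frac{943912077}{43180867} \approx 21.859$)
$\sqrt{L{\left(- \frac{123}{305} \right)} + F} = \sqrt{2 \left(- \frac{123}{305}\right) \left(-285 - \frac{123}{305}\right) + \frac{943912077}{43180867}} = \sqrt{2 \left(- \frac{123}{305}\right) \left(- \frac{87048}{305}\right) + \frac{943912077}{43180867}} = \sqrt{\frac{21413808}{93025} + \frac{943912077}{43180867}} = \sqrt{\frac{1012474216174461}{4016900152675}} = \frac{\sqrt{43719514469558649237687}}{13170164435}$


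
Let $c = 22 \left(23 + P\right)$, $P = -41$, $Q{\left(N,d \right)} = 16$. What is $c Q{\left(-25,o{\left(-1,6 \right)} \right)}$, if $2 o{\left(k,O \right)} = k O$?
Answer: $-6336$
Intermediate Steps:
$o{\left(k,O \right)} = \frac{O k}{2}$ ($o{\left(k,O \right)} = \frac{k O}{2} = \frac{O k}{2}$)
$c = -396$ ($c = 22 \left(23 - 41\right) = 22 \left(-18\right) = -396$)
$c Q{\left(-25,o{\left(-1,6 \right)} \right)} = \left(-396\right) 16 = -6336$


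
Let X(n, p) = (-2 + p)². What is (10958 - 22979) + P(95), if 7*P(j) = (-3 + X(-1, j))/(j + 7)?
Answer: -1429058/119 ≈ -12009.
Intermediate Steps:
P(j) = (-3 + (-2 + j)²)/(7*(7 + j)) (P(j) = ((-3 + (-2 + j)²)/(j + 7))/7 = ((-3 + (-2 + j)²)/(7 + j))/7 = (-3 + (-2 + j)²)/(7*(7 + j)))
(10958 - 22979) + P(95) = (10958 - 22979) + (-3 + (-2 + 95)²)/(7*(7 + 95)) = -12021 + (⅐)*(-3 + 93²)/102 = -12021 + (⅐)*(1/102)*(-3 + 8649) = -12021 + (⅐)*(1/102)*8646 = -12021 + 1441/119 = -1429058/119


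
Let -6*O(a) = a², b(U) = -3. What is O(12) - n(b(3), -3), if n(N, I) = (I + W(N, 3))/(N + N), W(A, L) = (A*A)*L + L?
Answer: -39/2 ≈ -19.500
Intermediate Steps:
W(A, L) = L + L*A² (W(A, L) = A²*L + L = L*A² + L = L + L*A²)
n(N, I) = (3 + I + 3*N²)/(2*N) (n(N, I) = (I + 3*(1 + N²))/(N + N) = (I + (3 + 3*N²))/((2*N)) = (3 + I + 3*N²)*(1/(2*N)) = (3 + I + 3*N²)/(2*N))
O(a) = -a²/6
O(12) - n(b(3), -3) = -⅙*12² - (3 - 3 + 3*(-3)²)/(2*(-3)) = -⅙*144 - (-1)*(3 - 3 + 3*9)/(2*3) = -24 - (-1)*(3 - 3 + 27)/(2*3) = -24 - (-1)*27/(2*3) = -24 - 1*(-9/2) = -24 + 9/2 = -39/2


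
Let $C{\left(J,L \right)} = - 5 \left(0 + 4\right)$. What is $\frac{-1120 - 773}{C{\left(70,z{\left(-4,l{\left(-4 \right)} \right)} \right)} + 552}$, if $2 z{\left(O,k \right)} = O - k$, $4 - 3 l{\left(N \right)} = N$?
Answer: $- \frac{1893}{532} \approx -3.5583$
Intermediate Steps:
$l{\left(N \right)} = \frac{4}{3} - \frac{N}{3}$
$z{\left(O,k \right)} = \frac{O}{2} - \frac{k}{2}$ ($z{\left(O,k \right)} = \frac{O - k}{2} = \frac{O}{2} - \frac{k}{2}$)
$C{\left(J,L \right)} = -20$ ($C{\left(J,L \right)} = \left(-5\right) 4 = -20$)
$\frac{-1120 - 773}{C{\left(70,z{\left(-4,l{\left(-4 \right)} \right)} \right)} + 552} = \frac{-1120 - 773}{-20 + 552} = - \frac{1893}{532}$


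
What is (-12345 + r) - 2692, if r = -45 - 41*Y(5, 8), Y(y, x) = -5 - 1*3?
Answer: -14754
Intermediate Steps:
Y(y, x) = -8 (Y(y, x) = -5 - 3 = -8)
r = 283 (r = -45 - 41*(-8) = -45 + 328 = 283)
(-12345 + r) - 2692 = (-12345 + 283) - 2692 = -12062 - 2692 = -14754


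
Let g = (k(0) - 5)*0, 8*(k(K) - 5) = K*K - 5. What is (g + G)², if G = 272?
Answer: 73984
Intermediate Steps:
k(K) = 35/8 + K²/8 (k(K) = 5 + (K*K - 5)/8 = 5 + (K² - 5)/8 = 5 + (-5 + K²)/8 = 5 + (-5/8 + K²/8) = 35/8 + K²/8)
g = 0 (g = ((35/8 + (⅛)*0²) - 5)*0 = ((35/8 + (⅛)*0) - 5)*0 = ((35/8 + 0) - 5)*0 = (35/8 - 5)*0 = -5/8*0 = 0)
(g + G)² = (0 + 272)² = 272² = 73984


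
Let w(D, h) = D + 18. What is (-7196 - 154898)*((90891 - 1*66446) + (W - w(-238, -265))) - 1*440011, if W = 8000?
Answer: -5295240521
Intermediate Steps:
w(D, h) = 18 + D
(-7196 - 154898)*((90891 - 1*66446) + (W - w(-238, -265))) - 1*440011 = (-7196 - 154898)*((90891 - 1*66446) + (8000 - (18 - 238))) - 1*440011 = -162094*((90891 - 66446) + (8000 - 1*(-220))) - 440011 = -162094*(24445 + (8000 + 220)) - 440011 = -162094*(24445 + 8220) - 440011 = -162094*32665 - 440011 = -5294800510 - 440011 = -5295240521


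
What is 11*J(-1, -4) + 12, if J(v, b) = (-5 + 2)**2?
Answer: 111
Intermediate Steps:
J(v, b) = 9 (J(v, b) = (-3)**2 = 9)
11*J(-1, -4) + 12 = 11*9 + 12 = 99 + 12 = 111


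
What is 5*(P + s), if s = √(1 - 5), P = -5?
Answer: -25 + 10*I ≈ -25.0 + 10.0*I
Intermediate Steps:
s = 2*I (s = √(-4) = 2*I ≈ 2.0*I)
5*(P + s) = 5*(-5 + 2*I) = -25 + 10*I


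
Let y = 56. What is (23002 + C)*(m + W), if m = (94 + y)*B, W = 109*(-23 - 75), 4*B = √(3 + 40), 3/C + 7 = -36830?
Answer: -3017040711874/12279 + 7061038925*√43/8186 ≈ -2.4005e+8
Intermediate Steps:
C = -1/12279 (C = 3/(-7 - 36830) = 3/(-36837) = 3*(-1/36837) = -1/12279 ≈ -8.1440e-5)
B = √43/4 (B = √(3 + 40)/4 = √43/4 ≈ 1.6394)
W = -10682 (W = 109*(-98) = -10682)
m = 75*√43/2 (m = (94 + 56)*(√43/4) = 150*(√43/4) = 75*√43/2 ≈ 245.90)
(23002 + C)*(m + W) = (23002 - 1/12279)*(75*√43/2 - 10682) = 282441557*(-10682 + 75*√43/2)/12279 = -3017040711874/12279 + 7061038925*√43/8186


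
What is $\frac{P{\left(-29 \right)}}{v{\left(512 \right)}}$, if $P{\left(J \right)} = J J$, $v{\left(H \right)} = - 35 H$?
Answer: $- \frac{841}{17920} \approx -0.046931$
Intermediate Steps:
$P{\left(J \right)} = J^{2}$
$\frac{P{\left(-29 \right)}}{v{\left(512 \right)}} = \frac{\left(-29\right)^{2}}{\left(-35\right) 512} = \frac{841}{-17920} = 841 \left(- \frac{1}{17920}\right) = - \frac{841}{17920}$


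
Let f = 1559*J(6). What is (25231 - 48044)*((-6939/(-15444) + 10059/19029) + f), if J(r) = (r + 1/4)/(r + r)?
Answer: -807461836551727/43538352 ≈ -1.8546e+7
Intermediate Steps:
J(r) = (¼ + r)/(2*r) (J(r) = (r + ¼)/((2*r)) = (¼ + r)*(1/(2*r)) = (¼ + r)/(2*r))
f = 38975/48 (f = 1559*((⅛)*(1 + 4*6)/6) = 1559*((⅛)*(⅙)*(1 + 24)) = 1559*((⅛)*(⅙)*25) = 1559*(25/48) = 38975/48 ≈ 811.98)
(25231 - 48044)*((-6939/(-15444) + 10059/19029) + f) = (25231 - 48044)*((-6939/(-15444) + 10059/19029) + 38975/48) = -22813*((-6939*(-1/15444) + 10059*(1/19029)) + 38975/48) = -22813*((257/572 + 3353/6343) + 38975/48) = -22813*(3548067/3628196 + 38975/48) = -22813*35394811579/43538352 = -807461836551727/43538352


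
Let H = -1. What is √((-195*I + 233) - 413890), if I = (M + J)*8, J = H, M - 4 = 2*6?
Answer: I*√437057 ≈ 661.1*I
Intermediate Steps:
M = 16 (M = 4 + 2*6 = 4 + 12 = 16)
J = -1
I = 120 (I = (16 - 1)*8 = 15*8 = 120)
√((-195*I + 233) - 413890) = √((-195*120 + 233) - 413890) = √((-23400 + 233) - 413890) = √(-23167 - 413890) = √(-437057) = I*√437057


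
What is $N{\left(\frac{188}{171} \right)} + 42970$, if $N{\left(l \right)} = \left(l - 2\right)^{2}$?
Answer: $\frac{1256509486}{29241} \approx 42971.0$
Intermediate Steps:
$N{\left(l \right)} = \left(-2 + l\right)^{2}$
$N{\left(\frac{188}{171} \right)} + 42970 = \left(-2 + \frac{188}{171}\right)^{2} + 42970 = \left(- \frac{154}{171}\right)^{2} + 42970 = \frac{23716}{29241} + 42970 = \frac{1256509486}{29241}$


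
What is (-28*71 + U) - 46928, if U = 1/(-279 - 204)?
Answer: -23626429/483 ≈ -48916.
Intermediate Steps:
U = -1/483 (U = 1/(-483) = -1/483 ≈ -0.0020704)
(-28*71 + U) - 46928 = (-28*71 - 1/483) - 46928 = (-1988 - 1/483) - 46928 = -960205/483 - 46928 = -23626429/483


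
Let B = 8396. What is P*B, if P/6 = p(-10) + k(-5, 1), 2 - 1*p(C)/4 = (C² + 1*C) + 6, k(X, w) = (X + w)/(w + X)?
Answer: -18891000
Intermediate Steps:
k(X, w) = 1 (k(X, w) = (X + w)/(X + w) = 1)
p(C) = -16 - 4*C - 4*C² (p(C) = 8 - 4*((C² + 1*C) + 6) = 8 - 4*((C² + C) + 6) = 8 - 4*((C + C²) + 6) = 8 - 4*(6 + C + C²) = 8 + (-24 - 4*C - 4*C²) = -16 - 4*C - 4*C²)
P = -2250 (P = 6*((-16 - 4*(-10) - 4*(-10)²) + 1) = 6*((-16 + 40 - 4*100) + 1) = 6*((-16 + 40 - 400) + 1) = 6*(-376 + 1) = 6*(-375) = -2250)
P*B = -2250*8396 = -18891000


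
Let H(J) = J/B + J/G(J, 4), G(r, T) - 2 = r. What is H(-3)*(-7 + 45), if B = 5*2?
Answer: 513/5 ≈ 102.60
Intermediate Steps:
G(r, T) = 2 + r
B = 10
H(J) = J/10 + J/(2 + J)
H(-3)*(-7 + 45) = ((⅒)*(-3)*(12 - 3)/(2 - 3))*(-7 + 45) = ((⅒)*(-3)*9/(-1))*38 = ((⅒)*(-3)*(-1)*9)*38 = (27/10)*38 = 513/5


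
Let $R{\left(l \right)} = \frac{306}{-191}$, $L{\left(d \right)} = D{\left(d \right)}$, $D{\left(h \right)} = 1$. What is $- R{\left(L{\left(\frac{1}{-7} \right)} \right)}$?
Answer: $\frac{306}{191} \approx 1.6021$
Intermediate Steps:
$L{\left(d \right)} = 1$
$R{\left(l \right)} = - \frac{306}{191}$ ($R{\left(l \right)} = 306 \left(- \frac{1}{191}\right) = - \frac{306}{191}$)
$- R{\left(L{\left(\frac{1}{-7} \right)} \right)} = \left(-1\right) \left(- \frac{306}{191}\right) = \frac{306}{191}$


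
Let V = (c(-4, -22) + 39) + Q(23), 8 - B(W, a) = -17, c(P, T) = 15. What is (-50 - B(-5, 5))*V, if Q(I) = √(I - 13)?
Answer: -4050 - 75*√10 ≈ -4287.2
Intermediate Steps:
Q(I) = √(-13 + I)
B(W, a) = 25 (B(W, a) = 8 - 1*(-17) = 8 + 17 = 25)
V = 54 + √10 (V = (15 + 39) + √(-13 + 23) = 54 + √10 ≈ 57.162)
(-50 - B(-5, 5))*V = (-50 - 1*25)*(54 + √10) = (-50 - 25)*(54 + √10) = -75*(54 + √10) = -4050 - 75*√10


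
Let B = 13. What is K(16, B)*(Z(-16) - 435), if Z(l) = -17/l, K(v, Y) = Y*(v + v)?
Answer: -180518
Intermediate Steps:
K(v, Y) = 2*Y*v (K(v, Y) = Y*(2*v) = 2*Y*v)
K(16, B)*(Z(-16) - 435) = (2*13*16)*(-17/(-16) - 435) = 416*(-17*(-1/16) - 435) = 416*(17/16 - 435) = 416*(-6943/16) = -180518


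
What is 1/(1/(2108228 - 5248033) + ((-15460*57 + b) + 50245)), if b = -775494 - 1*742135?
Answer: -3139805/7374158582221 ≈ -4.2578e-7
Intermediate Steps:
b = -1517629 (b = -775494 - 742135 = -1517629)
1/(1/(2108228 - 5248033) + ((-15460*57 + b) + 50245)) = 1/(1/(2108228 - 5248033) + ((-15460*57 - 1517629) + 50245)) = 1/(1/(-3139805) + ((-881220 - 1517629) + 50245)) = 1/(-1/3139805 + (-2398849 + 50245)) = 1/(-1/3139805 - 2348604) = 1/(-7374158582221/3139805) = -3139805/7374158582221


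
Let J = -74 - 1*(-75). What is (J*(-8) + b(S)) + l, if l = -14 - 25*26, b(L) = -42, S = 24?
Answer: -714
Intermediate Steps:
J = 1 (J = -74 + 75 = 1)
l = -664 (l = -14 - 650 = -664)
(J*(-8) + b(S)) + l = (1*(-8) - 42) - 664 = (-8 - 42) - 664 = -50 - 664 = -714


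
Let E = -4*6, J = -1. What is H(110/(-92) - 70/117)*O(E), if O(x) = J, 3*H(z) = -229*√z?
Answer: 229*I*√5773690/5382 ≈ 102.24*I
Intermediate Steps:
H(z) = -229*√z/3 (H(z) = (-229*√z)/3 = -229*√z/3)
E = -24
O(x) = -1
H(110/(-92) - 70/117)*O(E) = -229*√(110/(-92) - 70/117)/3*(-1) = -229*√(110*(-1/92) - 70*1/117)/3*(-1) = -229*√(-55/46 - 70/117)/3*(-1) = -229*I*√5773690/5382*(-1) = 229*I*√5773690/5382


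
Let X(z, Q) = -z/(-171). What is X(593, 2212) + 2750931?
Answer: 470409794/171 ≈ 2.7509e+6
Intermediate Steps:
X(z, Q) = z/171 (X(z, Q) = -z*(-1)/171 = -(-1)*z/171 = z/171)
X(593, 2212) + 2750931 = (1/171)*593 + 2750931 = 593/171 + 2750931 = 470409794/171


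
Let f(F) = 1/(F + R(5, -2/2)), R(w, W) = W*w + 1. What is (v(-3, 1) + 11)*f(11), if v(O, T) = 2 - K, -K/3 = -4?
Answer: ⅐ ≈ 0.14286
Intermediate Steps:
K = 12 (K = -3*(-4) = 12)
R(w, W) = 1 + W*w
f(F) = 1/(-4 + F) (f(F) = 1/(F + (1 - 2/2*5)) = 1/(F + (1 - 2*½*5)) = 1/(F + (1 - 1*5)) = 1/(F + (1 - 5)) = 1/(F - 4) = 1/(-4 + F))
v(O, T) = -10 (v(O, T) = 2 - 1*12 = 2 - 12 = -10)
(v(-3, 1) + 11)*f(11) = (-10 + 11)/(-4 + 11) = 1/7 = 1*(⅐) = ⅐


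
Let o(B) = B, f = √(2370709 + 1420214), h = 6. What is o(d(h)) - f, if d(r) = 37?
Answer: 37 - √3790923 ≈ -1910.0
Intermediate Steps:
f = √3790923 ≈ 1947.0
o(d(h)) - f = 37 - √3790923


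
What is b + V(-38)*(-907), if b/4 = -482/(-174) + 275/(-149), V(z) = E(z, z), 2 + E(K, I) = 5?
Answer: -35224387/12963 ≈ -2717.3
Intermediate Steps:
E(K, I) = 3 (E(K, I) = -2 + 5 = 3)
V(z) = 3
b = 47936/12963 (b = 4*(-482/(-174) + 275/(-149)) = 4*(-482*(-1/174) + 275*(-1/149)) = 4*(241/87 - 275/149) = 4*(11984/12963) = 47936/12963 ≈ 3.6979)
b + V(-38)*(-907) = 47936/12963 + 3*(-907) = 47936/12963 - 2721 = -35224387/12963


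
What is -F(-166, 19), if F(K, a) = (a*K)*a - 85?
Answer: 60011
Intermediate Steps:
F(K, a) = -85 + K*a**2 (F(K, a) = (K*a)*a - 85 = K*a**2 - 85 = -85 + K*a**2)
-F(-166, 19) = -(-85 - 166*19**2) = -(-85 - 166*361) = -(-85 - 59926) = -1*(-60011) = 60011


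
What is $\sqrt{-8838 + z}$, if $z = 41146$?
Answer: $2 \sqrt{8077} \approx 179.74$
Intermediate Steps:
$\sqrt{-8838 + z} = \sqrt{-8838 + 41146} = \sqrt{32308} = 2 \sqrt{8077}$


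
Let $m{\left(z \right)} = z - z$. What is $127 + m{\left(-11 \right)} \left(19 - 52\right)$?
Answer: $127$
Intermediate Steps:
$m{\left(z \right)} = 0$
$127 + m{\left(-11 \right)} \left(19 - 52\right) = 127 + 0 \left(19 - 52\right) = 127 + 0 \left(-33\right) = 127 + 0 = 127$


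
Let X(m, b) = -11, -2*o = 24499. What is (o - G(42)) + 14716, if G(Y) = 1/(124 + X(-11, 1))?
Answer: 557427/226 ≈ 2466.5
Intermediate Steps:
o = -24499/2 (o = -½*24499 = -24499/2 ≈ -12250.)
G(Y) = 1/113 (G(Y) = 1/(124 - 11) = 1/113)
(o - G(42)) + 14716 = (-24499/2 - 1*1/113) + 14716 = (-24499/2 - 1/113) + 14716 = -2768389/226 + 14716 = 557427/226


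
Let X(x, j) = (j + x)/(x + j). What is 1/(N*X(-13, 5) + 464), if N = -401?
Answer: 1/63 ≈ 0.015873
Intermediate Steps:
X(x, j) = 1 (X(x, j) = (j + x)/(j + x) = 1)
1/(N*X(-13, 5) + 464) = 1/(-401*1 + 464) = 1/(-401 + 464) = 1/63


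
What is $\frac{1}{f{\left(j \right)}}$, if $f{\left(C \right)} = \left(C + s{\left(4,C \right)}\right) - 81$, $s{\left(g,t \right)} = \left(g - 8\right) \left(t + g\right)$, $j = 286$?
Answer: $- \frac{1}{955} \approx -0.0010471$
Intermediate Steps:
$s{\left(g,t \right)} = \left(-8 + g\right) \left(g + t\right)$
$f{\left(C \right)} = -97 - 3 C$ ($f{\left(C \right)} = \left(C + \left(4^{2} - 32 - 8 C + 4 C\right)\right) - 81 = \left(C + \left(16 - 32 - 8 C + 4 C\right)\right) - 81 = \left(C - \left(16 + 4 C\right)\right) - 81 = \left(-16 - 3 C\right) - 81 = -97 - 3 C$)
$\frac{1}{f{\left(j \right)}} = \frac{1}{-97 - 858} = \frac{1}{-955} = - \frac{1}{955}$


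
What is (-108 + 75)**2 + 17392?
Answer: 18481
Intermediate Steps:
(-108 + 75)**2 + 17392 = (-33)**2 + 17392 = 1089 + 17392 = 18481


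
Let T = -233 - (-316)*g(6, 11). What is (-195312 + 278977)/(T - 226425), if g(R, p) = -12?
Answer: -16733/46090 ≈ -0.36305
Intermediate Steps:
T = -4025 (T = -233 - (-316)*(-12) = -233 - 316*12 = -233 - 3792 = -4025)
(-195312 + 278977)/(T - 226425) = (-195312 + 278977)/(-4025 - 226425) = 83665/(-230450) = 83665*(-1/230450) = -16733/46090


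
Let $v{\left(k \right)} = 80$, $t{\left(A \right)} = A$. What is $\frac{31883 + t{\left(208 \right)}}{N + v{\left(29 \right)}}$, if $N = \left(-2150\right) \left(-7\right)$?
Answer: $\frac{32091}{15130} \approx 2.121$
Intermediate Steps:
$N = 15050$
$\frac{31883 + t{\left(208 \right)}}{N + v{\left(29 \right)}} = \frac{31883 + 208}{15050 + 80} = \frac{32091}{15130}$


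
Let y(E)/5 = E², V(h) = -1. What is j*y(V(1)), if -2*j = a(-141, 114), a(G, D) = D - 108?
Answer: -15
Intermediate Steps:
a(G, D) = -108 + D
j = -3 (j = -(-108 + 114)/2 = -½*6 = -3)
y(E) = 5*E²
j*y(V(1)) = -15*(-1)² = -15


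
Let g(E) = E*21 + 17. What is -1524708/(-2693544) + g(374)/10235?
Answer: 3067189267/2297368570 ≈ 1.3351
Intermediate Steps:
g(E) = 17 + 21*E (g(E) = 21*E + 17 = 17 + 21*E)
-1524708/(-2693544) + g(374)/10235 = -1524708/(-2693544) + (17 + 21*374)/10235 = -1524708*(-1/2693544) + (17 + 7854)*(1/10235) = 127059/224462 + 7871*(1/10235) = 127059/224462 + 7871/10235 = 3067189267/2297368570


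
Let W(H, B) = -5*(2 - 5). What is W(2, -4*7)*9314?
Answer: 139710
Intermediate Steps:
W(H, B) = 15 (W(H, B) = -5*(-3) = 15)
W(2, -4*7)*9314 = 15*9314 = 139710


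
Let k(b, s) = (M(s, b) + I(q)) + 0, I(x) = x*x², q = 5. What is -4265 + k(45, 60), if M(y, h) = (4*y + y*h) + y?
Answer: -1140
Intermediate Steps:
I(x) = x³
M(y, h) = 5*y + h*y (M(y, h) = (4*y + h*y) + y = 5*y + h*y)
k(b, s) = 125 + s*(5 + b) (k(b, s) = (s*(5 + b) + 5³) + 0 = (s*(5 + b) + 125) + 0 = (125 + s*(5 + b)) + 0 = 125 + s*(5 + b))
-4265 + k(45, 60) = -4265 + (125 + 60*(5 + 45)) = -4265 + (125 + 60*50) = -4265 + (125 + 3000) = -4265 + 3125 = -1140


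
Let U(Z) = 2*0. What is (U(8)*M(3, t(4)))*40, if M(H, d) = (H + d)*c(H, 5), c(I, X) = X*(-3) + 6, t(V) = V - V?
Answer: 0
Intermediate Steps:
U(Z) = 0
t(V) = 0
c(I, X) = 6 - 3*X (c(I, X) = -3*X + 6 = 6 - 3*X)
M(H, d) = -9*H - 9*d (M(H, d) = (H + d)*(6 - 3*5) = (H + d)*(6 - 15) = (H + d)*(-9) = -9*H - 9*d)
(U(8)*M(3, t(4)))*40 = (0*(-9*3 - 9*0))*40 = (0*(-27 + 0))*40 = (0*(-27))*40 = 0*40 = 0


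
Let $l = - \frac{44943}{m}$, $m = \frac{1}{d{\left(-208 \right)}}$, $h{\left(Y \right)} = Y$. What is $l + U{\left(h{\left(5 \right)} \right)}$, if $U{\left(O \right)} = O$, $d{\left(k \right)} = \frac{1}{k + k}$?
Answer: $\frac{47023}{416} \approx 113.04$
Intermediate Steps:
$d{\left(k \right)} = \frac{1}{2 k}$
$m = -416$ ($m = \frac{1}{\frac{1}{2} \frac{1}{-208}} = \frac{1}{\frac{1}{2} \left(- \frac{1}{208}\right)} = \frac{1}{- \frac{1}{416}} = -416$)
$l = \frac{44943}{416}$ ($l = - \frac{44943}{-416} = \left(-44943\right) \left(- \frac{1}{416}\right) = \frac{44943}{416} \approx 108.04$)
$l + U{\left(h{\left(5 \right)} \right)} = \frac{44943}{416} + 5 = \frac{47023}{416}$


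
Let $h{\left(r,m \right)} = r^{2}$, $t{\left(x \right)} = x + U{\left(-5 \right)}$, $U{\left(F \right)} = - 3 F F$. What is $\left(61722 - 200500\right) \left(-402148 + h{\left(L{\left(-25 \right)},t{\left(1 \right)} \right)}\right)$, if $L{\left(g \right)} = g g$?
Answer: $1599138894$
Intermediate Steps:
$U{\left(F \right)} = - 3 F^{2}$
$t{\left(x \right)} = -75 + x$ ($t{\left(x \right)} = x - 3 \left(-5\right)^{2} = x - 75 = -75 + x$)
$L{\left(g \right)} = g^{2}$
$\left(61722 - 200500\right) \left(-402148 + h{\left(L{\left(-25 \right)},t{\left(1 \right)} \right)}\right) = \left(61722 - 200500\right) \left(-402148 + \left(\left(-25\right)^{2}\right)^{2}\right) = - 138778 \left(-402148 + 625^{2}\right) = - 138778 \left(-402148 + 390625\right) = \left(-138778\right) \left(-11523\right) = 1599138894$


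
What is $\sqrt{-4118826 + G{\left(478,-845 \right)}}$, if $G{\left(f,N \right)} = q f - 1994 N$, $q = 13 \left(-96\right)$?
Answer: $2 i \sqrt{757610} \approx 1740.8 i$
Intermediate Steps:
$q = -1248$
$G{\left(f,N \right)} = - 1994 N - 1248 f$ ($G{\left(f,N \right)} = - 1248 f - 1994 N = - 1994 N - 1248 f$)
$\sqrt{-4118826 + G{\left(478,-845 \right)}} = \sqrt{-4118826 - -1088386} = \sqrt{-4118826 + \left(1684930 - 596544\right)} = \sqrt{-4118826 + 1088386} = \sqrt{-3030440} = 2 i \sqrt{757610}$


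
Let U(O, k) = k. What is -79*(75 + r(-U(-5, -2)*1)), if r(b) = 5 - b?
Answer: -6162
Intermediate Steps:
-79*(75 + r(-U(-5, -2)*1)) = -79*(75 + (5 - (-1*(-2)))) = -79*(75 + (5 - 2)) = -79*(75 + 3) = -79*78 = -6162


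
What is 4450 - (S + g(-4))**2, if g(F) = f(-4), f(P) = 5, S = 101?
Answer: -6786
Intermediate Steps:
g(F) = 5
4450 - (S + g(-4))**2 = 4450 - (101 + 5)**2 = 4450 - 1*106**2 = 4450 - 1*11236 = 4450 - 11236 = -6786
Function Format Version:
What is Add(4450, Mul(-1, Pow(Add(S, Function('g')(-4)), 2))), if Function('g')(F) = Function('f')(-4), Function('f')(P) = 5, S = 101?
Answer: -6786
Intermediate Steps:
Function('g')(F) = 5
Add(4450, Mul(-1, Pow(Add(S, Function('g')(-4)), 2))) = Add(4450, Mul(-1, Pow(Add(101, 5), 2))) = Add(4450, Mul(-1, Pow(106, 2))) = Add(4450, Mul(-1, 11236)) = Add(4450, -11236) = -6786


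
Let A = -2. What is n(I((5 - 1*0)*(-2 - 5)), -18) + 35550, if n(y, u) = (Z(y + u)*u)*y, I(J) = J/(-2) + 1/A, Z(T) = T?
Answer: 35856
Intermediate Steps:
I(J) = -1/2 - J/2 (I(J) = J/(-2) + 1/(-2) = J*(-1/2) + 1*(-1/2) = -J/2 - 1/2 = -1/2 - J/2)
n(y, u) = u*y*(u + y) (n(y, u) = ((y + u)*u)*y = ((u + y)*u)*y = (u*(u + y))*y = u*y*(u + y))
n(I((5 - 1*0)*(-2 - 5)), -18) + 35550 = -18*(-1/2 - (5 - 1*0)*(-2 - 5)/2)*(-18 + (-1/2 - (5 - 1*0)*(-2 - 5)/2)) + 35550 = -18*(-1/2 - (5 + 0)*(-7)/2)*(-18 + (-1/2 - (5 + 0)*(-7)/2)) + 35550 = -18*(-1/2 - 5*(-7)/2)*(-18 + (-1/2 - 5*(-7)/2)) + 35550 = -18*(-1/2 - 1/2*(-35))*(-18 + (-1/2 - 1/2*(-35))) + 35550 = -18*(-1/2 + 35/2)*(-18 + (-1/2 + 35/2)) + 35550 = -18*17*(-18 + 17) + 35550 = -18*17*(-1) + 35550 = 306 + 35550 = 35856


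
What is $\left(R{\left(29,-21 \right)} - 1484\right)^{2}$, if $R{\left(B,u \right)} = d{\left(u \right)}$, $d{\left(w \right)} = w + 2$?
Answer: $2259009$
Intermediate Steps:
$d{\left(w \right)} = 2 + w$
$R{\left(B,u \right)} = 2 + u$
$\left(R{\left(29,-21 \right)} - 1484\right)^{2} = \left(\left(2 - 21\right) - 1484\right)^{2} = \left(-19 - 1484\right)^{2} = \left(-1503\right)^{2} = 2259009$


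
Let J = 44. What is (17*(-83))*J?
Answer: -62084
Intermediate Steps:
(17*(-83))*J = (17*(-83))*44 = -1411*44 = -62084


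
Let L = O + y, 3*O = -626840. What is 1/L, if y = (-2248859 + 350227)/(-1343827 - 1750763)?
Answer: -1547295/323301183284 ≈ -4.7859e-6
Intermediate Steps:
O = -626840/3 (O = (1/3)*(-626840) = -626840/3 ≈ -2.0895e+5)
y = 949316/1547295 (y = -1898632/(-3094590) = -1898632*(-1/3094590) = 949316/1547295 ≈ 0.61353)
L = -323301183284/1547295 (L = -626840/3 + 949316/1547295 = -323301183284/1547295 ≈ -2.0895e+5)
1/L = 1/(-323301183284/1547295) = -1547295/323301183284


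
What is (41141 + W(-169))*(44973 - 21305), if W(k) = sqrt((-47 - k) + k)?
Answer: 973725188 + 23668*I*sqrt(47) ≈ 9.7373e+8 + 1.6226e+5*I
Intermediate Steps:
W(k) = I*sqrt(47) (W(k) = sqrt(-47) = I*sqrt(47))
(41141 + W(-169))*(44973 - 21305) = (41141 + I*sqrt(47))*(44973 - 21305) = (41141 + I*sqrt(47))*23668 = 973725188 + 23668*I*sqrt(47)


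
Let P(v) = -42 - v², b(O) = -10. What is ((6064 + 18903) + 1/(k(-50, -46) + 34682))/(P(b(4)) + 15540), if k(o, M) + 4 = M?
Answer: 864657145/533263536 ≈ 1.6214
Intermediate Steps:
k(o, M) = -4 + M
((6064 + 18903) + 1/(k(-50, -46) + 34682))/(P(b(4)) + 15540) = ((6064 + 18903) + 1/((-4 - 46) + 34682))/((-42 - 1*(-10)²) + 15540) = (24967 + 1/(-50 + 34682))/((-42 - 1*100) + 15540) = (24967 + 1/34632)/((-42 - 100) + 15540) = (24967 + 1/34632)/(-142 + 15540) = (864657145/34632)/15398 = (864657145/34632)*(1/15398) = 864657145/533263536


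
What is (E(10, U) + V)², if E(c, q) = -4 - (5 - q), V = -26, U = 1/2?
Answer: 4761/4 ≈ 1190.3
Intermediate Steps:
U = ½ ≈ 0.50000
E(c, q) = -9 + q (E(c, q) = -4 + (-5 + q) = -9 + q)
(E(10, U) + V)² = ((-9 + ½) - 26)² = (-17/2 - 26)² = (-69/2)² = 4761/4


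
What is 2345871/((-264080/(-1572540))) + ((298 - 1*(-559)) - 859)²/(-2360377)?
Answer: 435368703113334293/31166417908 ≈ 1.3969e+7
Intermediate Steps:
2345871/((-264080/(-1572540))) + ((298 - 1*(-559)) - 859)²/(-2360377) = 2345871/((-264080*(-1/1572540))) + ((298 + 559) - 859)²*(-1/2360377) = 2345871/(13204/78627) + (857 - 859)²*(-1/2360377) = 2345871*(78627/13204) + (-2)²*(-1/2360377) = 184448799117/13204 + 4*(-1/2360377) = 184448799117/13204 - 4/2360377 = 435368703113334293/31166417908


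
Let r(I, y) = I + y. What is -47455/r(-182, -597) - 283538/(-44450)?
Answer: 1165125426/17313275 ≈ 67.297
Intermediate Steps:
-47455/r(-182, -597) - 283538/(-44450) = -47455/(-182 - 597) - 283538/(-44450) = -47455/(-779) - 283538*(-1/44450) = -47455*(-1/779) + 141769/22225 = 47455/779 + 141769/22225 = 1165125426/17313275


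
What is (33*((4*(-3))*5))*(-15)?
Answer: 29700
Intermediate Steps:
(33*((4*(-3))*5))*(-15) = (33*(-12*5))*(-15) = (33*(-60))*(-15) = -1980*(-15) = 29700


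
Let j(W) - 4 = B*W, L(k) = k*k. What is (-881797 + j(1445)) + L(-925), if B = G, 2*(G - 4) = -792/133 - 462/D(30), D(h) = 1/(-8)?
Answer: 351874056/133 ≈ 2.6457e+6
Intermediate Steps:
D(h) = -1/8
L(k) = k**2
G = 245920/133 (G = 4 + (-792/133 - 462/(-1/8))/2 = 4 + (-792*1/133 - 462*(-8))/2 = 4 + (-792/133 + 3696)/2 = 4 + (1/2)*(490776/133) = 4 + 245388/133 = 245920/133 ≈ 1849.0)
B = 245920/133 ≈ 1849.0
j(W) = 4 + 245920*W/133
(-881797 + j(1445)) + L(-925) = (-881797 + (4 + (245920/133)*1445)) + (-925)**2 = (-881797 + (4 + 355354400/133)) + 855625 = (-881797 + 355354932/133) + 855625 = 238075931/133 + 855625 = 351874056/133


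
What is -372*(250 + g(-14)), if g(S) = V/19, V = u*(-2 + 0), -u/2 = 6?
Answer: -1775928/19 ≈ -93470.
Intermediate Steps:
u = -12 (u = -2*6 = -12)
V = 24 (V = -12*(-2 + 0) = -12*(-2) = 24)
g(S) = 24/19
-372*(250 + g(-14)) = -372*(250 + 24/19) = -372*4774/19 = -1775928/19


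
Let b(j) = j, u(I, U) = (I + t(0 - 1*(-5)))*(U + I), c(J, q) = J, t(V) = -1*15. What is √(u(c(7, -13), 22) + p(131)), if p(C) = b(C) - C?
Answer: 2*I*√58 ≈ 15.232*I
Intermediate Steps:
t(V) = -15
u(I, U) = (-15 + I)*(I + U) (u(I, U) = (I - 15)*(U + I) = (-15 + I)*(I + U))
p(C) = 0 (p(C) = C - C = 0)
√(u(c(7, -13), 22) + p(131)) = √((7² - 15*7 - 15*22 + 7*22) + 0) = √((49 - 105 - 330 + 154) + 0) = √(-232 + 0) = √(-232) = 2*I*√58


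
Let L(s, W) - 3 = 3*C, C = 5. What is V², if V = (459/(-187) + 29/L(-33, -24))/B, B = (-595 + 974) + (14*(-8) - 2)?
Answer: 27889/2753100900 ≈ 1.0130e-5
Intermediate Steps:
L(s, W) = 18 (L(s, W) = 3 + 3*5 = 3 + 15 = 18)
B = 265 (B = 379 + (-112 - 2) = 379 - 114 = 265)
V = -167/52470 (V = (459/(-187) + 29/18)/265 = (459*(-1/187) + 29*(1/18))*(1/265) = (-27/11 + 29/18)*(1/265) = -167/198*1/265 = -167/52470 ≈ -0.0031828)
V² = (-167/52470)² = 27889/2753100900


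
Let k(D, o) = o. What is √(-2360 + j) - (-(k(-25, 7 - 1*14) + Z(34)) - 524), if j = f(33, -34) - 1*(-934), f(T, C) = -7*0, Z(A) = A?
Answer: 551 + I*√1426 ≈ 551.0 + 37.762*I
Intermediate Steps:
f(T, C) = 0
j = 934 (j = 0 - 1*(-934) = 0 + 934 = 934)
√(-2360 + j) - (-(k(-25, 7 - 1*14) + Z(34)) - 524) = √(-2360 + 934) - (-((7 - 1*14) + 34) - 524) = √(-1426) - (-((7 - 14) + 34) - 524) = I*√1426 - (-(-7 + 34) - 524) = I*√1426 - (-1*27 - 524) = I*√1426 - (-27 - 524) = I*√1426 - 1*(-551) = I*√1426 + 551 = 551 + I*√1426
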